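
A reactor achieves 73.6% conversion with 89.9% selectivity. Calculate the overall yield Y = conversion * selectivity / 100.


Overall yield = conversion (%) * selectivity (%) / 100
Conversion = 73.6%, Selectivity = 89.9%
Y = 73.6 * 89.9 / 100
= 66.1664 %

66.1664 %


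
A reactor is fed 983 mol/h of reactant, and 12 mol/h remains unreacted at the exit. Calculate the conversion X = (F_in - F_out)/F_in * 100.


X = (F_in - F_out) / F_in * 100
Moles reacted = 983 - 12 = 971
X = 971 / 983 * 100
= 0.9878 * 100
= 98.78 %

98.78 %


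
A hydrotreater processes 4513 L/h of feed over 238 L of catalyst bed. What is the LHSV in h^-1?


LHSV = volumetric feed rate / catalyst volume
= 4513 L/h / 238 L
= 18.96 h^-1

18.96 h^-1


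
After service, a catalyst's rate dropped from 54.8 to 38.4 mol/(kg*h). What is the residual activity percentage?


Activity (%) = (rate_used / rate_fresh) * 100
rate_used = 38.4, rate_fresh = 54.8
= (38.4 / 54.8) * 100
= 0.7007 * 100 = 70.07

70.07 %


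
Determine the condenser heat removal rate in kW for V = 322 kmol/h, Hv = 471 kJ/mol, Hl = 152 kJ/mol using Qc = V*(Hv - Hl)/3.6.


Qc = 322 * (471 - 152) / 3.6 = 322 * 319 / 3.6 = 28530

28530 kW


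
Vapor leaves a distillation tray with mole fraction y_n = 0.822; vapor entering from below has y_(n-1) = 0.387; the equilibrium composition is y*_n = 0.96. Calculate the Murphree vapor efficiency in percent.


Murphree vapor efficiency: EMV = (y_n - y_(n-1)) / (y*_n - y_(n-1)) * 100
EMV = (0.822 - 0.387) / (0.96 - 0.387) * 100 = 0.435 / 0.573 * 100 = 75.92

75.92 %


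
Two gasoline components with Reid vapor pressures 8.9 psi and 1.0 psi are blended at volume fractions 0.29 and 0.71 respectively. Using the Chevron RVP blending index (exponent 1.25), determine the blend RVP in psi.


Chevron index: RVP_blend = (sum xi*RVPi^1.25)^(1/1.25)
RVP^1.25 terms: 0.29 * 8.9^1.25 + 0.71 * 1.0^1.25 = 5.16795
RVP_blend = 5.16795^(1/1.25) = 3.721

3.721 psi


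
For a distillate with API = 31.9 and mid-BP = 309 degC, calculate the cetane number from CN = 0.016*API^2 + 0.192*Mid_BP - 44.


CN = 0.016 * 31.9^2 + 0.192 * 309 - 44
CN = 16.28176 + 59.328 - 44 = 31.60976

31.60976


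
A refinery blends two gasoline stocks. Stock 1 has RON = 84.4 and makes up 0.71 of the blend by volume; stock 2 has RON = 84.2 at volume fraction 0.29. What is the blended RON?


Linear blending: RON_blend = sum(vi * RONi)
Contribution 1: 0.71 * 84.4 = 59.924
Contribution 2: 0.29 * 84.2 = 24.418
RON_blend = 59.924 + 24.418 = 84.342

84.342


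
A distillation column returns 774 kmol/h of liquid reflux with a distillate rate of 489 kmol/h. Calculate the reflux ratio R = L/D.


Reflux ratio definition: R = L / D (liquid returned / distillate withdrawn)
L = 774 kmol/h, D = 489 kmol/h
R = 774 / 489 = 1.583

1.583


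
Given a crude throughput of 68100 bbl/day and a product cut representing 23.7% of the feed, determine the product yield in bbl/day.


Crude throughput = 68100 bbl/day
Fraction yield = 23.7%
yield = throughput * fraction / 100
yield = 68100 * 23.7 / 100 = 16139.7

16139.7 bbl/day


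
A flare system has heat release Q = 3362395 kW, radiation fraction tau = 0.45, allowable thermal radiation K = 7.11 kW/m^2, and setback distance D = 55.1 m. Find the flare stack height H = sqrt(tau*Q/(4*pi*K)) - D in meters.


tau*Q/(4*pi*K) = 0.45 * 3362395 / (4 * pi * 7.11) = 16934.9
sqrt(16934.9) = 130.134
H = 130.134 - 55.1 = 75.03

75.03 m


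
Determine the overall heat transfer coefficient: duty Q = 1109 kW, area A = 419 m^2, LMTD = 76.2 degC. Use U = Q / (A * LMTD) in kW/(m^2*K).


From Q = U*A*LMTD, U = Q / (A * LMTD)
U = 1109 / (419 * 76.2) = 1109 / 31927.8 = 0.03473

0.03473 kW/(m^2*K)


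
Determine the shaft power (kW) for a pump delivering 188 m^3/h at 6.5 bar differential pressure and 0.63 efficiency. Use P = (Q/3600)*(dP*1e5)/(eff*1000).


Q = 188 / 3600 = 0.0522222 m^3/s
P = 0.0522222 * (6.5 * 1e5) / 0.63 / 1000 = 53.88

53.88 kW


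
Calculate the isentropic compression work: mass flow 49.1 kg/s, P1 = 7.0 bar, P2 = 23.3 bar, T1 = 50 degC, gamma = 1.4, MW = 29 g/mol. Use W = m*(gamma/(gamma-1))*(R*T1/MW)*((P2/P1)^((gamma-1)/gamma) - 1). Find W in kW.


Isentropic work: W = m*(gamma/(gamma-1))*(R*T1/MW)*((P2/P1)^((gamma-1)/gamma) - 1)
T1 = 50 + 273.15 = 323.15 K
Pressure ratio = 23.3 / 7.0 = 3.32857
Exponent = (1.4 - 1)/1.4 = 0.285714
(P2/P1)^exp - 1 = 3.32857^0.285714 - 1 = 0.409991
W = 49.1 * 1.4 / 0.4 * 8.314 * 323.15 / 29 * 0.409991 = 6527

6527 kW


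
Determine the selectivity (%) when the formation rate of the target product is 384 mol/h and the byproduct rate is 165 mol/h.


Selectivity = desired / (desired + undesired) * 100
Total products = 384 + 165 = 549 mol/h
S = 384 / 549 * 100
= 0.6995 * 100
= 69.95 %

69.95 %


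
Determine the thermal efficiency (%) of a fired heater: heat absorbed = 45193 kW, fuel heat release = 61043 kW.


Furnace efficiency = Q_absorbed / Q_fuel * 100
= 45193 / 61043 * 100 = 74.03

74.03 %


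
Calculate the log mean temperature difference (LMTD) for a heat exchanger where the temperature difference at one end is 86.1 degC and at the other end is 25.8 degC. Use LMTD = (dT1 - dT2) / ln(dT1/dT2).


LMTD = (dT1 - dT2) / ln(dT1/dT2)
= (86.1 - 25.8) / ln(86.1 / 25.8) = 60.3 / 1.20513 = 50.04

50.04 degC


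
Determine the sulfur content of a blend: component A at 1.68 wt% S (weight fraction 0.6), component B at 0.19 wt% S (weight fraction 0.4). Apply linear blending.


Linear sulfur blending: S_blend = x1*S1 + x2*S2
Contribution 1: 0.6 * 1.68 = 1.008 wt%
Contribution 2: 0.4 * 0.19 = 0.076 wt%
S_blend = 1.008 + 0.076 = 1.084

1.084 wt%


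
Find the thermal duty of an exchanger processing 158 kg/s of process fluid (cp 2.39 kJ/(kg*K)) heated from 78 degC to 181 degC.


Q = m_dot * cp * delta_T
delta_T = 181 - 78 = 103 K
Q = 158 * 2.39 * 103
= 377.62 * 103
= 38894.86 kW

38894.86 kW


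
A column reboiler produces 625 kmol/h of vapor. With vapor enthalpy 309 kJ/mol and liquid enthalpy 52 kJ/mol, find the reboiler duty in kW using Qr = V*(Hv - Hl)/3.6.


Qr = 625 * (309 - 52) / 3.6 = 625 * 257 / 3.6 = 44620

44620 kW


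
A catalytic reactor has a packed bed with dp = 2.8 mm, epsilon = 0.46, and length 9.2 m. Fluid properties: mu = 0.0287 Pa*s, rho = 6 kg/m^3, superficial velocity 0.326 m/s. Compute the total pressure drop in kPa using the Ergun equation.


dp = 2.8 mm = 0.0028 m
Viscous term = 150*0.0287*0.326*(1-0.46)^2 / (0.0028^2*0.46^3) = 536276
Inertial term = 1.75*6*0.326^2*(1-0.46) / (0.0028*0.46^3) = 2210.99
dP/L = 536276 + 2210.99 = 538487 Pa/m
dP = 538487 * 9.2 / 1000 = 4954 kPa

4954 kPa


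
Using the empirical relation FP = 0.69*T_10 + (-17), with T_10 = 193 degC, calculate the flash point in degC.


FP = 0.69 * 193 + (-17) = 116.17

116.17 degC


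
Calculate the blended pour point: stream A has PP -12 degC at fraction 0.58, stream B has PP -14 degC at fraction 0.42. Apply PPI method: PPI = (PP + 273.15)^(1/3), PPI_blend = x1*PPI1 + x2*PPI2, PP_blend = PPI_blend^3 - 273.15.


PPI_1 = (-12 + 273.15)^(1/3) = 6.391901
PPI_2 = (-14 + 273.15)^(1/3) = 6.375541
PPI_blend = 0.58 * 6.391901 + 0.42 * 6.375541 = 6.38503
PP_blend = 6.38503^3 - 273.15 = 260.3088 - 273.15 = -12.84

-12.84 degC


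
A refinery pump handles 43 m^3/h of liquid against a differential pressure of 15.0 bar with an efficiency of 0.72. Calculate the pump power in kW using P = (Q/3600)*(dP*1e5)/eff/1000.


Q = 43 / 3600 = 0.0119444 m^3/s
P = 0.0119444 * (15.0 * 1e5) / 0.72 / 1000 = 24.88

24.88 kW


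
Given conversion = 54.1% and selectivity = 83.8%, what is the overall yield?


Overall yield = conversion (%) * selectivity (%) / 100
Conversion = 54.1%, Selectivity = 83.8%
Y = 54.1 * 83.8 / 100
= 45.3358 %

45.3358 %


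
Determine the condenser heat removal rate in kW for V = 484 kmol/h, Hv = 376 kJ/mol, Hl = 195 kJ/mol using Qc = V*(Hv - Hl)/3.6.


Qc = 484 * (376 - 195) / 3.6 = 484 * 181 / 3.6 = 24330

24330 kW


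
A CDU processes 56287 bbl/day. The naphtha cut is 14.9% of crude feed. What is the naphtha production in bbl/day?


Crude throughput = 56287 bbl/day
Fraction yield = 14.9%
yield = throughput * fraction / 100
yield = 56287 * 14.9 / 100 = 8386.763

8386.763 bbl/day


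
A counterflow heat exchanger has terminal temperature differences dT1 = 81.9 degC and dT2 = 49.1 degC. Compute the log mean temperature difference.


LMTD = (dT1 - dT2) / ln(dT1/dT2)
= (81.9 - 49.1) / ln(81.9 / 49.1) = 32.8 / 0.51164 = 64.11

64.11 degC


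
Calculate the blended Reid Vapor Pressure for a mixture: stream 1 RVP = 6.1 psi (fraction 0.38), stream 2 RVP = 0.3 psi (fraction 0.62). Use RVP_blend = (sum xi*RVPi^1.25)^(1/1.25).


Chevron index: RVP_blend = (sum xi*RVPi^1.25)^(1/1.25)
RVP^1.25 terms: 0.38 * 6.1^1.25 + 0.62 * 0.3^1.25 = 3.78054
RVP_blend = 3.78054^(1/1.25) = 2.898

2.898 psi


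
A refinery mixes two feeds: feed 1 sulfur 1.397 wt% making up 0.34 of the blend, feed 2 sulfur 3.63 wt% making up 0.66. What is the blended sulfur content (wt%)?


Linear sulfur blending: S_blend = x1*S1 + x2*S2
Contribution 1: 0.34 * 1.397 = 0.47498 wt%
Contribution 2: 0.66 * 3.63 = 2.3958 wt%
S_blend = 0.47498 + 2.3958 = 2.87078

2.87078 wt%


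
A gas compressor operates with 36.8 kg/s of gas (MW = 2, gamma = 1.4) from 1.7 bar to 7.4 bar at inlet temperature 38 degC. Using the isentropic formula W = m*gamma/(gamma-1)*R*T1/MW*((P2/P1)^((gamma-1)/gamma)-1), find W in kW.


Isentropic work: W = m*(gamma/(gamma-1))*(R*T1/MW)*((P2/P1)^((gamma-1)/gamma) - 1)
T1 = 38 + 273.15 = 311.15 K
Pressure ratio = 7.4 / 1.7 = 4.35294
Exponent = (1.4 - 1)/1.4 = 0.285714
(P2/P1)^exp - 1 = 4.35294^0.285714 - 1 = 0.522331
W = 36.8 * 1.4 / 0.4 * 8.314 * 311.15 / 2 * 0.522331 = 87020

87020 kW


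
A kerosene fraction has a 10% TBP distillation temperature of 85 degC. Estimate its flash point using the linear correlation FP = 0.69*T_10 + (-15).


FP = 0.69 * 85 + (-15) = 43.65

43.65 degC


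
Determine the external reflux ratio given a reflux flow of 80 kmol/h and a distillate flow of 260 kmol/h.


Reflux ratio definition: R = L / D (liquid returned / distillate withdrawn)
L = 80 kmol/h, D = 260 kmol/h
R = 80 / 260 = 0.3077

0.3077


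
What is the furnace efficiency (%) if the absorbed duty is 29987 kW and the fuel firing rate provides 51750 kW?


Furnace efficiency = Q_absorbed / Q_fuel * 100
= 29987 / 51750 * 100 = 57.95

57.95 %


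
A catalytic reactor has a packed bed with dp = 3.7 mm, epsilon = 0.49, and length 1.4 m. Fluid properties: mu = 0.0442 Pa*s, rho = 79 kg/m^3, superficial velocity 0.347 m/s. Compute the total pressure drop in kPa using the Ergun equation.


dp = 3.7 mm = 0.0037 m
Viscous term = 150*0.0442*0.347*(1-0.49)^2 / (0.0037^2*0.49^3) = 371528
Inertial term = 1.75*79*0.347^2*(1-0.49) / (0.0037*0.49^3) = 19503.1
dP/L = 371528 + 19503.1 = 391031 Pa/m
dP = 391031 * 1.4 / 1000 = 547.4 kPa

547.4 kPa


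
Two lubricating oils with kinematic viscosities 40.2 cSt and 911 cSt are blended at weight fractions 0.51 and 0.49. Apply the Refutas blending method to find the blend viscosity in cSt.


Refutas method: VBN_i = 14.534*ln(ln(visc_i + 0.8)) + 10.975, blended linearly by mass fraction; since VBN is linear in VBI_i = ln(ln(visc_i + 0.8)) and the fractions sum to 1, blend VBI directly: visc = exp(exp(VBI_blend)) - 0.8
VBI_1 = ln(ln(40.2 + 0.8)) = 1.31199
VBI_2 = ln(ln(911 + 0.8)) = 1.91919
VBI_blend = 0.51 * 1.31199 + 0.49 * 1.91919 = 1.60952
visc_blend = exp(exp(1.60952)) - 0.8 = 147.7

147.7 cSt


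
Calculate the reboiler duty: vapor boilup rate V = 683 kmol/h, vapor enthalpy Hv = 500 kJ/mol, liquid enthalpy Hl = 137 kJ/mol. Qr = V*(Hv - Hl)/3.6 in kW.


Qr = 683 * (500 - 137) / 3.6 = 683 * 363 / 3.6 = 68870

68870 kW


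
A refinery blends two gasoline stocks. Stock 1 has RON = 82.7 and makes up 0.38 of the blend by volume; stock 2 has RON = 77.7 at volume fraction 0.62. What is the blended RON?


Linear blending: RON_blend = sum(vi * RONi)
Contribution 1: 0.38 * 82.7 = 31.426
Contribution 2: 0.62 * 77.7 = 48.174
RON_blend = 31.426 + 48.174 = 79.6

79.6


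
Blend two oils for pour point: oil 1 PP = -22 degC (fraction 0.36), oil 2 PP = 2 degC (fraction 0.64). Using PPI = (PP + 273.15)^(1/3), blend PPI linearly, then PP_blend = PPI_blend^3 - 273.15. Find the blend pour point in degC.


PPI_1 = (-22 + 273.15)^(1/3) = 6.30925
PPI_2 = (2 + 273.15)^(1/3) = 6.504139
PPI_blend = 0.36 * 6.30925 + 0.64 * 6.504139 = 6.433979
PP_blend = 6.433979^3 - 273.15 = 266.3415 - 273.15 = -6.81

-6.81 degC


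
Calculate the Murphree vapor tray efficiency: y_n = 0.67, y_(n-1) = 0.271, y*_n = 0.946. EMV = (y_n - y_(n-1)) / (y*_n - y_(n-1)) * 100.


Murphree vapor efficiency: EMV = (y_n - y_(n-1)) / (y*_n - y_(n-1)) * 100
EMV = (0.67 - 0.271) / (0.946 - 0.271) * 100 = 0.399 / 0.675 * 100 = 59.11

59.11 %


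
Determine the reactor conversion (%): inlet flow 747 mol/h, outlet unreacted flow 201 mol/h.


X = (F_in - F_out) / F_in * 100
Moles reacted = 747 - 201 = 546
X = 546 / 747 * 100
= 0.7309 * 100
= 73.09 %

73.09 %


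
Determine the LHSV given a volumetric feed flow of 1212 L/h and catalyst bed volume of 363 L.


LHSV = volumetric feed rate / catalyst volume
= 1212 L/h / 363 L
= 3.339 h^-1

3.339 h^-1


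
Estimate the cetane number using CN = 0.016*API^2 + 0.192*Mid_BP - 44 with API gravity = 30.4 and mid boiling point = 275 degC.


CN = 0.016 * 30.4^2 + 0.192 * 275 - 44
CN = 14.78656 + 52.8 - 44 = 23.58656

23.58656


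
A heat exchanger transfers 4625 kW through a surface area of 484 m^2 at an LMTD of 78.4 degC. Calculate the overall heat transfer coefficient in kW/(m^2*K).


From Q = U*A*LMTD, U = Q / (A * LMTD)
U = 4625 / (484 * 78.4) = 4625 / 37945.6 = 0.1219

0.1219 kW/(m^2*K)


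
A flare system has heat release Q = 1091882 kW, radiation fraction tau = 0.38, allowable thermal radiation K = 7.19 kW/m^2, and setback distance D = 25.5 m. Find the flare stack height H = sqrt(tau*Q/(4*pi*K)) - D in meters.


tau*Q/(4*pi*K) = 0.38 * 1091882 / (4 * pi * 7.19) = 4592.2
sqrt(4592.2) = 67.7658
H = 67.7658 - 25.5 = 42.27

42.27 m


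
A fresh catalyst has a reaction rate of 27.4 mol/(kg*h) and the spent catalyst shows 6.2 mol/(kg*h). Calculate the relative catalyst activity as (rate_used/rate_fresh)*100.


Activity (%) = (rate_used / rate_fresh) * 100
rate_used = 6.2, rate_fresh = 27.4
= (6.2 / 27.4) * 100
= 0.2263 * 100 = 22.63

22.63 %


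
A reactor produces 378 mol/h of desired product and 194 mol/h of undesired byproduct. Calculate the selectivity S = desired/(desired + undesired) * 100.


Selectivity = desired / (desired + undesired) * 100
Total products = 378 + 194 = 572 mol/h
S = 378 / 572 * 100
= 0.6608 * 100
= 66.08 %

66.08 %


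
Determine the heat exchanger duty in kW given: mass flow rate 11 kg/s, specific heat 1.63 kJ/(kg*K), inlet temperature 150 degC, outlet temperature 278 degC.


Q = m_dot * cp * delta_T
delta_T = 278 - 150 = 128 K
Q = 11 * 1.63 * 128
= 17.93 * 128
= 2295.04 kW

2295.04 kW


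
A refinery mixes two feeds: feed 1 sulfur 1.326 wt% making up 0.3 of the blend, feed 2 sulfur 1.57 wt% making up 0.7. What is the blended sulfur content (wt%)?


Linear sulfur blending: S_blend = x1*S1 + x2*S2
Contribution 1: 0.3 * 1.326 = 0.3978 wt%
Contribution 2: 0.7 * 1.57 = 1.099 wt%
S_blend = 0.3978 + 1.099 = 1.4968

1.4968 wt%


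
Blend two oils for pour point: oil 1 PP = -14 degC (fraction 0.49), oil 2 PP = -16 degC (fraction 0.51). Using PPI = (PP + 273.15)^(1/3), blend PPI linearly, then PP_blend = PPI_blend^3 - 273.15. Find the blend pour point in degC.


PPI_1 = (-14 + 273.15)^(1/3) = 6.375541
PPI_2 = (-16 + 273.15)^(1/3) = 6.359098
PPI_blend = 0.49 * 6.375541 + 0.51 * 6.359098 = 6.367155
PP_blend = 6.367155^3 - 273.15 = 258.1287 - 273.15 = -15.02

-15.02 degC


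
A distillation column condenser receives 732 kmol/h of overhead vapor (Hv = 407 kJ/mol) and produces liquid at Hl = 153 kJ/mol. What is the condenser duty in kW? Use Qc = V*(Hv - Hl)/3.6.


Qc = 732 * (407 - 153) / 3.6 = 732 * 254 / 3.6 = 51650

51650 kW


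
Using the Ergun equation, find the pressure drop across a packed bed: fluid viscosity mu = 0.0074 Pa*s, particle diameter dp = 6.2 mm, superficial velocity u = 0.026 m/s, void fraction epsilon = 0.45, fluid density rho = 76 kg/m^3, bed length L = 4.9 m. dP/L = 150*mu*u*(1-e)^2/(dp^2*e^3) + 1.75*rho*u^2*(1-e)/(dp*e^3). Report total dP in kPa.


dp = 6.2 mm = 0.0062 m
Viscous term = 150*0.0074*0.026*(1-0.45)^2 / (0.0062^2*0.45^3) = 2492.3
Inertial term = 1.75*76*0.026^2*(1-0.45) / (0.0062*0.45^3) = 87.5249
dP/L = 2492.3 + 87.5249 = 2579.82 Pa/m
dP = 2579.82 * 4.9 / 1000 = 12.64 kPa

12.64 kPa


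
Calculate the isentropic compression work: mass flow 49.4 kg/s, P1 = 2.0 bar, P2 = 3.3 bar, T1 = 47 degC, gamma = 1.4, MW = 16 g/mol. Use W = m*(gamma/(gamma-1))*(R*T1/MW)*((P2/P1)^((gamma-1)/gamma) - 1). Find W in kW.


Isentropic work: W = m*(gamma/(gamma-1))*(R*T1/MW)*((P2/P1)^((gamma-1)/gamma) - 1)
T1 = 47 + 273.15 = 320.15 K
Pressure ratio = 3.3 / 2.0 = 1.65
Exponent = (1.4 - 1)/1.4 = 0.285714
(P2/P1)^exp - 1 = 1.65^0.285714 - 1 = 0.15382
W = 49.4 * 1.4 / 0.4 * 8.314 * 320.15 / 16 * 0.15382 = 4424

4424 kW


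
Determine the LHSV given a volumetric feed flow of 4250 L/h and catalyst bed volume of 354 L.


LHSV = volumetric feed rate / catalyst volume
= 4250 L/h / 354 L
= 12.01 h^-1

12.01 h^-1


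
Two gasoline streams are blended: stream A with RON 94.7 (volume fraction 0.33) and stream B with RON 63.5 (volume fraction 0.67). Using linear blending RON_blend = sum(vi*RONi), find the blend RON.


Linear blending: RON_blend = sum(vi * RONi)
Contribution 1: 0.33 * 94.7 = 31.251
Contribution 2: 0.67 * 63.5 = 42.545
RON_blend = 31.251 + 42.545 = 73.796

73.796


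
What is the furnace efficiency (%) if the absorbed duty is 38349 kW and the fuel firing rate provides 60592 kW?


Furnace efficiency = Q_absorbed / Q_fuel * 100
= 38349 / 60592 * 100 = 63.29

63.29 %


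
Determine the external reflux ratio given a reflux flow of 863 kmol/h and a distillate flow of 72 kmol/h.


Reflux ratio definition: R = L / D (liquid returned / distillate withdrawn)
L = 863 kmol/h, D = 72 kmol/h
R = 863 / 72 = 11.99

11.99


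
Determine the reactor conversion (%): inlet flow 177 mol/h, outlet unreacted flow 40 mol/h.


X = (F_in - F_out) / F_in * 100
Moles reacted = 177 - 40 = 137
X = 137 / 177 * 100
= 0.7740 * 100
= 77.40 %

77.40 %


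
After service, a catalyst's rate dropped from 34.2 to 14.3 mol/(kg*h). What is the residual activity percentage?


Activity (%) = (rate_used / rate_fresh) * 100
rate_used = 14.3, rate_fresh = 34.2
= (14.3 / 34.2) * 100
= 0.4181 * 100 = 41.81

41.81 %


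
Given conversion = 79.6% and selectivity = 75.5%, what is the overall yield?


Overall yield = conversion (%) * selectivity (%) / 100
Conversion = 79.6%, Selectivity = 75.5%
Y = 79.6 * 75.5 / 100
= 60.098 %

60.098 %


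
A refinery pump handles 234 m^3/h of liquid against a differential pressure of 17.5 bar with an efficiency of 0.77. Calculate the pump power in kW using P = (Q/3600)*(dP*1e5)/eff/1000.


Q = 234 / 3600 = 0.065 m^3/s
P = 0.065 * (17.5 * 1e5) / 0.77 / 1000 = 147.7

147.7 kW


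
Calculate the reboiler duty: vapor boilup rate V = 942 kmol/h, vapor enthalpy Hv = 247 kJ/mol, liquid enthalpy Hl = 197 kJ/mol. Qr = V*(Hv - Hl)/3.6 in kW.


Qr = 942 * (247 - 197) / 3.6 = 942 * 50 / 3.6 = 13080

13080 kW


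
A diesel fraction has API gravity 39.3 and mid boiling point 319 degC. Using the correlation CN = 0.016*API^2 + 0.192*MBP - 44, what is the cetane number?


CN = 0.016 * 39.3^2 + 0.192 * 319 - 44
CN = 24.71184 + 61.248 - 44 = 41.95984

41.95984


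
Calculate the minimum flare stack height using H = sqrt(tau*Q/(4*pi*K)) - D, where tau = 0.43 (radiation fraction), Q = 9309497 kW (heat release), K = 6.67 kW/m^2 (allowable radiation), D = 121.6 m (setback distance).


tau*Q/(4*pi*K) = 0.43 * 9309497 / (4 * pi * 6.67) = 47759.4
sqrt(47759.4) = 218.539
H = 218.539 - 121.6 = 96.94

96.94 m


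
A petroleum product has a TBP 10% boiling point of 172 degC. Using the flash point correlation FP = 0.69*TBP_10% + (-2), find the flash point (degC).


FP = 0.69 * 172 + (-2) = 116.68

116.68 degC


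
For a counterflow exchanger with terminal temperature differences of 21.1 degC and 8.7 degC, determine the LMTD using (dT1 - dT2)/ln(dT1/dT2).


LMTD = (dT1 - dT2) / ln(dT1/dT2)
= (21.1 - 8.7) / ln(21.1 / 8.7) = 12.4 / 0.88595 = 14.00

14.00 degC


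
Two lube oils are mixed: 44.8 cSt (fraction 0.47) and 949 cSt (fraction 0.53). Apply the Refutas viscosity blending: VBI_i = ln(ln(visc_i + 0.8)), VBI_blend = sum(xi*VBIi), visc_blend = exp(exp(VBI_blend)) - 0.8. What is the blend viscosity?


Refutas method: VBN_i = 14.534*ln(ln(visc_i + 0.8)) + 10.975, blended linearly by mass fraction; since VBN is linear in VBI_i = ln(ln(visc_i + 0.8)) and the fractions sum to 1, blend VBI directly: visc = exp(exp(VBI_blend)) - 0.8
VBI_1 = ln(ln(44.8 + 0.8)) = 1.34023
VBI_2 = ln(ln(949 + 0.8)) = 1.92516
VBI_blend = 0.47 * 1.34023 + 0.53 * 1.92516 = 1.65024
visc_blend = exp(exp(1.65024)) - 0.8 = 182.0

182.0 cSt


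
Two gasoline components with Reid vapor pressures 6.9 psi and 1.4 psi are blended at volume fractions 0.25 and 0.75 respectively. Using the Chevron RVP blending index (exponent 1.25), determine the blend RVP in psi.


Chevron index: RVP_blend = (sum xi*RVPi^1.25)^(1/1.25)
RVP^1.25 terms: 0.25 * 6.9^1.25 + 0.75 * 1.4^1.25 = 3.93791
RVP_blend = 3.93791^(1/1.25) = 2.994

2.994 psi


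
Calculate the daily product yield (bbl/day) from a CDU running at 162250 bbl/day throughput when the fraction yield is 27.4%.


Crude throughput = 162250 bbl/day
Fraction yield = 27.4%
yield = throughput * fraction / 100
yield = 162250 * 27.4 / 100 = 44456.5

44456.5 bbl/day


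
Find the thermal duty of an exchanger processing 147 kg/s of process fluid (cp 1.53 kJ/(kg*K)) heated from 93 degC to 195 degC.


Q = m_dot * cp * delta_T
delta_T = 195 - 93 = 102 K
Q = 147 * 1.53 * 102
= 224.91 * 102
= 22940.82 kW

22940.82 kW


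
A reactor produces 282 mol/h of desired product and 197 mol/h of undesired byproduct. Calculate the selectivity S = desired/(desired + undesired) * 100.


Selectivity = desired / (desired + undesired) * 100
Total products = 282 + 197 = 479 mol/h
S = 282 / 479 * 100
= 0.5887 * 100
= 58.87 %

58.87 %


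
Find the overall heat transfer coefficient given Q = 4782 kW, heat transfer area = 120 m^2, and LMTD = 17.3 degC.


From Q = U*A*LMTD, U = Q / (A * LMTD)
U = 4782 / (120 * 17.3) = 4782 / 2076 = 2.303

2.303 kW/(m^2*K)


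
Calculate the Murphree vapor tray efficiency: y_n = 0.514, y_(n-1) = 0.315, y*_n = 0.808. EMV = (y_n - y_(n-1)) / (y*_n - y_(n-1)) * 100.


Murphree vapor efficiency: EMV = (y_n - y_(n-1)) / (y*_n - y_(n-1)) * 100
EMV = (0.514 - 0.315) / (0.808 - 0.315) * 100 = 0.199 / 0.493 * 100 = 40.37

40.37 %


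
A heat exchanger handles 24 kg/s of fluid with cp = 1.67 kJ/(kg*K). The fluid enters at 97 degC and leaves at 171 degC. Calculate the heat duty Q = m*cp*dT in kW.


Q = m_dot * cp * delta_T
delta_T = 171 - 97 = 74 K
Q = 24 * 1.67 * 74
= 40.08 * 74
= 2965.92 kW

2965.92 kW


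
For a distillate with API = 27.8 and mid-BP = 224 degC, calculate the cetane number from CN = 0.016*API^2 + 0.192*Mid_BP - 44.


CN = 0.016 * 27.8^2 + 0.192 * 224 - 44
CN = 12.36544 + 43.008 - 44 = 11.37344

11.37344


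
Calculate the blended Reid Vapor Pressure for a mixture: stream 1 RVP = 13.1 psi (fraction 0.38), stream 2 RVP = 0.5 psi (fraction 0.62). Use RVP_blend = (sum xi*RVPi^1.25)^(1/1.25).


Chevron index: RVP_blend = (sum xi*RVPi^1.25)^(1/1.25)
RVP^1.25 terms: 0.38 * 13.1^1.25 + 0.62 * 0.5^1.25 = 9.73117
RVP_blend = 9.73117^(1/1.25) = 6.174

6.174 psi


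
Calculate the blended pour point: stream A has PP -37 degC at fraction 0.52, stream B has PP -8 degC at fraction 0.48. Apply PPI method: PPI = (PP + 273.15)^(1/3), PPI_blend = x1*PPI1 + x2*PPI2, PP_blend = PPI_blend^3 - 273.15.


PPI_1 = (-37 + 273.15)^(1/3) = 6.181056
PPI_2 = (-8 + 273.15)^(1/3) = 6.42437
PPI_blend = 0.52 * 6.181056 + 0.48 * 6.42437 = 6.297847
PP_blend = 6.297847^3 - 273.15 = 249.7907 - 273.15 = -23.36

-23.36 degC


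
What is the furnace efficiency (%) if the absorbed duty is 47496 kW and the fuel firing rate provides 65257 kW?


Furnace efficiency = Q_absorbed / Q_fuel * 100
= 47496 / 65257 * 100 = 72.78

72.78 %


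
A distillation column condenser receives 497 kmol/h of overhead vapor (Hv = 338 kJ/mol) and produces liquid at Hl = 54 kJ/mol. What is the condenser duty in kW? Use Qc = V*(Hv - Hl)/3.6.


Qc = 497 * (338 - 54) / 3.6 = 497 * 284 / 3.6 = 39210

39210 kW


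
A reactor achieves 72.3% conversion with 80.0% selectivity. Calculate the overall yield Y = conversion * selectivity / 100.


Overall yield = conversion (%) * selectivity (%) / 100
Conversion = 72.3%, Selectivity = 80.0%
Y = 72.3 * 80.0 / 100
= 57.84 %

57.84 %


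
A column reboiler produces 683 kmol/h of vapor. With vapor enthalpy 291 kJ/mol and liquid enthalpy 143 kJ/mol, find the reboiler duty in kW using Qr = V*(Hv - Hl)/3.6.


Qr = 683 * (291 - 143) / 3.6 = 683 * 148 / 3.6 = 28080

28080 kW


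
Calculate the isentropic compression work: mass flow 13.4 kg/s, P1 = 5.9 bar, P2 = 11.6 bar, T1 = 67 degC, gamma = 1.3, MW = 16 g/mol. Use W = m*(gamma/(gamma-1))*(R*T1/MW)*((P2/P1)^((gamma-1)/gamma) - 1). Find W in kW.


Isentropic work: W = m*(gamma/(gamma-1))*(R*T1/MW)*((P2/P1)^((gamma-1)/gamma) - 1)
T1 = 67 + 273.15 = 340.15 K
Pressure ratio = 11.6 / 5.9 = 1.9661
Exponent = (1.3 - 1)/1.3 = 0.230769
(P2/P1)^exp - 1 = 1.9661^0.230769 - 1 = 0.16884
W = 13.4 * 1.3 / 0.3 * 8.314 * 340.15 / 16 * 0.16884 = 1733

1733 kW


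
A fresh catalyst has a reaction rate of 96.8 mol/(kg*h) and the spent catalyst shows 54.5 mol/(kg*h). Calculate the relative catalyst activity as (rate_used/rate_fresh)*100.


Activity (%) = (rate_used / rate_fresh) * 100
rate_used = 54.5, rate_fresh = 96.8
= (54.5 / 96.8) * 100
= 0.5630 * 100 = 56.30

56.30 %


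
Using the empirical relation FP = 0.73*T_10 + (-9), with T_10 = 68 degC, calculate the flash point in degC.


FP = 0.73 * 68 + (-9) = 40.64

40.64 degC


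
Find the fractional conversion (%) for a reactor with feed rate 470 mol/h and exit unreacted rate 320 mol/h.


X = (F_in - F_out) / F_in * 100
Moles reacted = 470 - 320 = 150
X = 150 / 470 * 100
= 0.3191 * 100
= 31.91 %

31.91 %


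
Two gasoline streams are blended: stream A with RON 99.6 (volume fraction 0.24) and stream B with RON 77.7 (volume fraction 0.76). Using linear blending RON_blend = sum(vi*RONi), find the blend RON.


Linear blending: RON_blend = sum(vi * RONi)
Contribution 1: 0.24 * 99.6 = 23.904
Contribution 2: 0.76 * 77.7 = 59.052
RON_blend = 23.904 + 59.052 = 82.956

82.956


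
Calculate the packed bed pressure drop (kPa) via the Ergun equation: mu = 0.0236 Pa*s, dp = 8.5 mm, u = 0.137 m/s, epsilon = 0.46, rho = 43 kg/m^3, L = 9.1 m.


dp = 8.5 mm = 0.0085 m
Viscous term = 150*0.0236*0.137*(1-0.46)^2 / (0.0085^2*0.46^3) = 20109.4
Inertial term = 1.75*43*0.137^2*(1-0.46) / (0.0085*0.46^3) = 921.826
dP/L = 20109.4 + 921.826 = 21031.2 Pa/m
dP = 21031.2 * 9.1 / 1000 = 191.4 kPa

191.4 kPa


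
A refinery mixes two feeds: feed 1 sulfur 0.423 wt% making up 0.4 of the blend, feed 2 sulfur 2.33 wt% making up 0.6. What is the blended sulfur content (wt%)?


Linear sulfur blending: S_blend = x1*S1 + x2*S2
Contribution 1: 0.4 * 0.423 = 0.1692 wt%
Contribution 2: 0.6 * 2.33 = 1.398 wt%
S_blend = 0.1692 + 1.398 = 1.5672

1.5672 wt%


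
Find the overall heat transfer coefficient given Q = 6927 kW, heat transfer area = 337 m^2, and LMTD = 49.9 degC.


From Q = U*A*LMTD, U = Q / (A * LMTD)
U = 6927 / (337 * 49.9) = 6927 / 16816.3 = 0.4119

0.4119 kW/(m^2*K)


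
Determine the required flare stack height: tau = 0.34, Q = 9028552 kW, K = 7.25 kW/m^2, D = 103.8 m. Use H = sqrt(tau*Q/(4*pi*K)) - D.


tau*Q/(4*pi*K) = 0.34 * 9028552 / (4 * pi * 7.25) = 33693.7
sqrt(33693.7) = 183.558
H = 183.558 - 103.8 = 79.76

79.76 m


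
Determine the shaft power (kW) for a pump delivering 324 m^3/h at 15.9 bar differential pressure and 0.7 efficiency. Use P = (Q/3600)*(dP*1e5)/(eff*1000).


Q = 324 / 3600 = 0.09 m^3/s
P = 0.09 * (15.9 * 1e5) / 0.7 / 1000 = 204.4

204.4 kW


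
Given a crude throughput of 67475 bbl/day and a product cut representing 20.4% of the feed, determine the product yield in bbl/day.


Crude throughput = 67475 bbl/day
Fraction yield = 20.4%
yield = throughput * fraction / 100
yield = 67475 * 20.4 / 100 = 13764.9

13764.9 bbl/day


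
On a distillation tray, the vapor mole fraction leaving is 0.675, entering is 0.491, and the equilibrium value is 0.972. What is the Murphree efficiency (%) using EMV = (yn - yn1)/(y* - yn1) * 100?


Murphree vapor efficiency: EMV = (y_n - y_(n-1)) / (y*_n - y_(n-1)) * 100
EMV = (0.675 - 0.491) / (0.972 - 0.491) * 100 = 0.184 / 0.481 * 100 = 38.25

38.25 %


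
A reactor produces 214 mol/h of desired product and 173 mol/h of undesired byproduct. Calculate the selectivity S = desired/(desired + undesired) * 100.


Selectivity = desired / (desired + undesired) * 100
Total products = 214 + 173 = 387 mol/h
S = 214 / 387 * 100
= 0.5530 * 100
= 55.30 %

55.30 %


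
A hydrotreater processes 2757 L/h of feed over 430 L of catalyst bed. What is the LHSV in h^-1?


LHSV = volumetric feed rate / catalyst volume
= 2757 L/h / 430 L
= 6.412 h^-1

6.412 h^-1


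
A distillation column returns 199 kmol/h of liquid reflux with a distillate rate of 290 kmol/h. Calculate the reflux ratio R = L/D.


Reflux ratio definition: R = L / D (liquid returned / distillate withdrawn)
L = 199 kmol/h, D = 290 kmol/h
R = 199 / 290 = 0.6862

0.6862


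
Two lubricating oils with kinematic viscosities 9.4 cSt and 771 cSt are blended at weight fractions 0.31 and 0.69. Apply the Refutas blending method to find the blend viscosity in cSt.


Refutas method: VBN_i = 14.534*ln(ln(visc_i + 0.8)) + 10.975, blended linearly by mass fraction; since VBN is linear in VBI_i = ln(ln(visc_i + 0.8)) and the fractions sum to 1, blend VBI directly: visc = exp(exp(VBI_blend)) - 0.8
VBI_1 = ln(ln(9.4 + 0.8)) = 0.842596
VBI_2 = ln(ln(771 + 0.8)) = 1.89443
VBI_blend = 0.31 * 0.842596 + 0.69 * 1.89443 = 1.56836
visc_blend = exp(exp(1.56836)) - 0.8 = 120.6

120.6 cSt


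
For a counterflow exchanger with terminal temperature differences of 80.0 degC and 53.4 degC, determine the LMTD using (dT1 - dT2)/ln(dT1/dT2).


LMTD = (dT1 - dT2) / ln(dT1/dT2)
= (80.0 - 53.4) / ln(80.0 / 53.4) = 26.6 / 0.404216 = 65.81

65.81 degC


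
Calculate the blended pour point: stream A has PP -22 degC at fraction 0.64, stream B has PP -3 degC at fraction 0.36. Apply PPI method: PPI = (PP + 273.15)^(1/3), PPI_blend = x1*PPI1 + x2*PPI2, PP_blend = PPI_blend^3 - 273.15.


PPI_1 = (-22 + 273.15)^(1/3) = 6.30925
PPI_2 = (-3 + 273.15)^(1/3) = 6.464501
PPI_blend = 0.64 * 6.30925 + 0.36 * 6.464501 = 6.36514
PP_blend = 6.36514^3 - 273.15 = 257.8837 - 273.15 = -15.27

-15.27 degC


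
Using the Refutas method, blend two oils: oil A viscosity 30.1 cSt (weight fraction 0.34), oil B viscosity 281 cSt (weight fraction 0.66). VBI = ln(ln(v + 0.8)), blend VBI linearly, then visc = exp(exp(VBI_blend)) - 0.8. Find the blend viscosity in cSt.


Refutas method: VBN_i = 14.534*ln(ln(visc_i + 0.8)) + 10.975, blended linearly by mass fraction; since VBN is linear in VBI_i = ln(ln(visc_i + 0.8)) and the fractions sum to 1, blend VBI directly: visc = exp(exp(VBI_blend)) - 0.8
VBI_1 = ln(ln(30.1 + 0.8)) = 1.23278
VBI_2 = ln(ln(281 + 0.8)) = 1.7301
VBI_blend = 0.34 * 1.23278 + 0.66 * 1.7301 = 1.56101
visc_blend = exp(exp(1.56101)) - 0.8 = 116.4

116.4 cSt


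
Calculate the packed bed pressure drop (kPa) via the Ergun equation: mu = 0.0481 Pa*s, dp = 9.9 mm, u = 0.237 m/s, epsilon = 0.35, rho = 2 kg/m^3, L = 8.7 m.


dp = 9.9 mm = 0.0099 m
Viscous term = 150*0.0481*0.237*(1-0.35)^2 / (0.0099^2*0.35^3) = 171924
Inertial term = 1.75*2*0.237^2*(1-0.35) / (0.0099*0.35^3) = 301.05
dP/L = 171924 + 301.05 = 172225 Pa/m
dP = 172225 * 8.7 / 1000 = 1498 kPa

1498 kPa


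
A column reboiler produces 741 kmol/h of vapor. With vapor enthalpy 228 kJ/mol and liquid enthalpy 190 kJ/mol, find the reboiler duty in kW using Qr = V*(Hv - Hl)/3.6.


Qr = 741 * (228 - 190) / 3.6 = 741 * 38 / 3.6 = 7822

7822 kW


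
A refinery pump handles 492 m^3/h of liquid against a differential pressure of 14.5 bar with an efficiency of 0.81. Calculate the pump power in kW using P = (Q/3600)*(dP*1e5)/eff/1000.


Q = 492 / 3600 = 0.136667 m^3/s
P = 0.136667 * (14.5 * 1e5) / 0.81 / 1000 = 244.7

244.7 kW


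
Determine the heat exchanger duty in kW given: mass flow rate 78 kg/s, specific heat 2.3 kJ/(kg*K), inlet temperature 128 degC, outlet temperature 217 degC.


Q = m_dot * cp * delta_T
delta_T = 217 - 128 = 89 K
Q = 78 * 2.3 * 89
= 179.4 * 89
= 15966.6 kW

15966.6 kW


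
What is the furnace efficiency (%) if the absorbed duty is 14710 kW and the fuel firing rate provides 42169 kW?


Furnace efficiency = Q_absorbed / Q_fuel * 100
= 14710 / 42169 * 100 = 34.88

34.88 %


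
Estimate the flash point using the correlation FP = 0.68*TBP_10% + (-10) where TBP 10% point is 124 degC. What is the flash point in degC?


FP = 0.68 * 124 + (-10) = 74.32

74.32 degC


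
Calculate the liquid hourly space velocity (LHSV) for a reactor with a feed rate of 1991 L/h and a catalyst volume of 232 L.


LHSV = volumetric feed rate / catalyst volume
= 1991 L/h / 232 L
= 8.582 h^-1

8.582 h^-1


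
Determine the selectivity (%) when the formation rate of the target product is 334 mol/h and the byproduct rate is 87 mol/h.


Selectivity = desired / (desired + undesired) * 100
Total products = 334 + 87 = 421 mol/h
S = 334 / 421 * 100
= 0.7933 * 100
= 79.33 %

79.33 %


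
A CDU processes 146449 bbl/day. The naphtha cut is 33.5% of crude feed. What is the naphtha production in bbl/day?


Crude throughput = 146449 bbl/day
Fraction yield = 33.5%
yield = throughput * fraction / 100
yield = 146449 * 33.5 / 100 = 49060.415

49060.415 bbl/day


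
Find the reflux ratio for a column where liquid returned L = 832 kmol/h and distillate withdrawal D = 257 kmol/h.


Reflux ratio definition: R = L / D (liquid returned / distillate withdrawn)
L = 832 kmol/h, D = 257 kmol/h
R = 832 / 257 = 3.237

3.237


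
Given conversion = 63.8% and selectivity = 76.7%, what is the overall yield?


Overall yield = conversion (%) * selectivity (%) / 100
Conversion = 63.8%, Selectivity = 76.7%
Y = 63.8 * 76.7 / 100
= 48.9346 %

48.9346 %


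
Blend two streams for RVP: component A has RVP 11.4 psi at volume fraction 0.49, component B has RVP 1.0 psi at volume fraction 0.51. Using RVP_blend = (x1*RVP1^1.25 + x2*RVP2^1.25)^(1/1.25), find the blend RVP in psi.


Chevron index: RVP_blend = (sum xi*RVPi^1.25)^(1/1.25)
RVP^1.25 terms: 0.49 * 11.4^1.25 + 0.51 * 1.0^1.25 = 10.7742
RVP_blend = 10.7742^(1/1.25) = 6.697

6.697 psi


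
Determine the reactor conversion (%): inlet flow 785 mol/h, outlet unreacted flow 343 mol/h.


X = (F_in - F_out) / F_in * 100
Moles reacted = 785 - 343 = 442
X = 442 / 785 * 100
= 0.5631 * 100
= 56.31 %

56.31 %


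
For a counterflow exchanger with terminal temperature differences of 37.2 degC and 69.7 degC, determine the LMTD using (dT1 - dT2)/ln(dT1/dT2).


LMTD = (dT1 - dT2) / ln(dT1/dT2)
= (37.2 - 69.7) / ln(37.2 / 69.7) = -32.5 / -0.627892 = 51.76

51.76 degC


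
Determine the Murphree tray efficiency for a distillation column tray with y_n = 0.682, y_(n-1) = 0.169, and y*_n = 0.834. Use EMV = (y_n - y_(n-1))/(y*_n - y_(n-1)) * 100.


Murphree vapor efficiency: EMV = (y_n - y_(n-1)) / (y*_n - y_(n-1)) * 100
EMV = (0.682 - 0.169) / (0.834 - 0.169) * 100 = 0.513 / 0.665 * 100 = 77.14

77.14 %


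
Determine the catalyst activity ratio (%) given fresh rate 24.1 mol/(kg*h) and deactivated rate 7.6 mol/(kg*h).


Activity (%) = (rate_used / rate_fresh) * 100
rate_used = 7.6, rate_fresh = 24.1
= (7.6 / 24.1) * 100
= 0.3154 * 100 = 31.54

31.54 %


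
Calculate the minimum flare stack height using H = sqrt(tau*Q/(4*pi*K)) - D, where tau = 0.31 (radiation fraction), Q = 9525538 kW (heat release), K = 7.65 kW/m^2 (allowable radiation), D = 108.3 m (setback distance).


tau*Q/(4*pi*K) = 0.31 * 9525538 / (4 * pi * 7.65) = 30717.1
sqrt(30717.1) = 175.263
H = 175.263 - 108.3 = 66.96

66.96 m


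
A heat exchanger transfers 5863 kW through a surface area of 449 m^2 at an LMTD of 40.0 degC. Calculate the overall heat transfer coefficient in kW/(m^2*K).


From Q = U*A*LMTD, U = Q / (A * LMTD)
U = 5863 / (449 * 40.0) = 5863 / 17960 = 0.3264

0.3264 kW/(m^2*K)


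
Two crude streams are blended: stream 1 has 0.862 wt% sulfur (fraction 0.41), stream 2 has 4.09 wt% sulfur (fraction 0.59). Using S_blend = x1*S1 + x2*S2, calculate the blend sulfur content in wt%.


Linear sulfur blending: S_blend = x1*S1 + x2*S2
Contribution 1: 0.41 * 0.862 = 0.35342 wt%
Contribution 2: 0.59 * 4.09 = 2.4131 wt%
S_blend = 0.35342 + 2.4131 = 2.76652

2.76652 wt%


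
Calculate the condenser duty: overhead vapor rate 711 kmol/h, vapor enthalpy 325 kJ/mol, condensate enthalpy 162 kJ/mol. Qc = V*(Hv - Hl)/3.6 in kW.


Qc = 711 * (325 - 162) / 3.6 = 711 * 163 / 3.6 = 32190

32190 kW


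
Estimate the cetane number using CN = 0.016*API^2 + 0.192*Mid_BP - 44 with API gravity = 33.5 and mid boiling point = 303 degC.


CN = 0.016 * 33.5^2 + 0.192 * 303 - 44
CN = 17.956 + 58.176 - 44 = 32.132

32.132


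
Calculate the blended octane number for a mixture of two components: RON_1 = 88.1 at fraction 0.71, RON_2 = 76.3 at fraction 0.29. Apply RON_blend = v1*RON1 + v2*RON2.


Linear blending: RON_blend = sum(vi * RONi)
Contribution 1: 0.71 * 88.1 = 62.551
Contribution 2: 0.29 * 76.3 = 22.127
RON_blend = 62.551 + 22.127 = 84.678

84.678


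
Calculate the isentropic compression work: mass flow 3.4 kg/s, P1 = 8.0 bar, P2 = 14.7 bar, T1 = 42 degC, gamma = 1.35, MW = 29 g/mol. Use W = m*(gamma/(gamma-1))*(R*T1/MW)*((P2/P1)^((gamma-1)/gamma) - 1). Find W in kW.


Isentropic work: W = m*(gamma/(gamma-1))*(R*T1/MW)*((P2/P1)^((gamma-1)/gamma) - 1)
T1 = 42 + 273.15 = 315.15 K
Pressure ratio = 14.7 / 8.0 = 1.8375
Exponent = (1.35 - 1)/1.35 = 0.259259
(P2/P1)^exp - 1 = 1.8375^0.259259 - 1 = 0.170856
W = 3.4 * 1.35 / 0.35 * 8.314 * 315.15 / 29 * 0.170856 = 202.4

202.4 kW


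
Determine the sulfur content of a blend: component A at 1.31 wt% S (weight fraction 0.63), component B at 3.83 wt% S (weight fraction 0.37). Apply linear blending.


Linear sulfur blending: S_blend = x1*S1 + x2*S2
Contribution 1: 0.63 * 1.31 = 0.8253 wt%
Contribution 2: 0.37 * 3.83 = 1.4171 wt%
S_blend = 0.8253 + 1.4171 = 2.2424

2.2424 wt%


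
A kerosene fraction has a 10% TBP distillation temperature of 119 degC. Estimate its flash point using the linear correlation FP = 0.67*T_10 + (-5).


FP = 0.67 * 119 + (-5) = 74.73

74.73 degC


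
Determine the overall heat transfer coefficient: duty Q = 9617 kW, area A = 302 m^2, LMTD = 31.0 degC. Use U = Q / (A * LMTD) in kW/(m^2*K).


From Q = U*A*LMTD, U = Q / (A * LMTD)
U = 9617 / (302 * 31.0) = 9617 / 9362 = 1.027

1.027 kW/(m^2*K)


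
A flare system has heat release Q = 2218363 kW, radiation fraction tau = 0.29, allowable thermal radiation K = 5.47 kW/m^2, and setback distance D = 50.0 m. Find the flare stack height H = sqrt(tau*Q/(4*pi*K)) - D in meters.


tau*Q/(4*pi*K) = 0.29 * 2218363 / (4 * pi * 5.47) = 9359.09
sqrt(9359.09) = 96.7424
H = 96.7424 - 50.0 = 46.74

46.74 m


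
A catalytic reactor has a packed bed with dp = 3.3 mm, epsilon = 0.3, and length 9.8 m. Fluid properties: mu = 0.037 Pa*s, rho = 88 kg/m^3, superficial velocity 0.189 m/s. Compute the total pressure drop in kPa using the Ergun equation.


dp = 3.3 mm = 0.0033 m
Viscous term = 150*0.037*0.189*(1-0.3)^2 / (0.0033^2*0.3^3) = 1748070
Inertial term = 1.75*88*0.189^2*(1-0.3) / (0.0033*0.3^3) = 43218
dP/L = 1748070 + 43218 = 1791290 Pa/m
dP = 1791290 * 9.8 / 1000 = 17550 kPa

17550 kPa
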